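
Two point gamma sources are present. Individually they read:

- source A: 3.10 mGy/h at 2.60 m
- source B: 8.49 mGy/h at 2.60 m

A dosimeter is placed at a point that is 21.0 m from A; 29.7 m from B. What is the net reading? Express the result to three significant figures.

0.113 mGy/h

By superposition, sum each source's inverse-square contribution:
A: 3.10 × (2.60/21.0)² = 0.04752 mGy/h
B: 8.49 × (2.60/29.7)² = 0.06506 mGy/h
Total = 0.04752 + 0.06506 = 0.1126 mGy/h.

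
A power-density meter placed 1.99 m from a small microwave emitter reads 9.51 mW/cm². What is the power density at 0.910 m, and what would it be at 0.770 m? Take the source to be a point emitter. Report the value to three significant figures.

Applying the 1/r² law,
At 0.910 m: 9.51 × (1.99/0.910)² = 9.51 × 4.782 = 45.48 mW/cm²
At 0.770 m: 45.48 × (0.910/0.770)² = 45.48 × 1.397 = 63.54 mW/cm².

45.5 mW/cm²; 63.5 mW/cm²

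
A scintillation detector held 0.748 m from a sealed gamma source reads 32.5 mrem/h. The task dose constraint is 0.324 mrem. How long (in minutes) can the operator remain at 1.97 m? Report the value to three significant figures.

Intensity scales as (d₁/d₂)², so rate at 1.97 m:
(0.748/1.97)² = 0.1442, so 32.5 × 0.1442 = 4.686 mrem/h.
Stay time = 0.324 mrem ÷ 4.686 mrem/h = 0.06914 h = 4.148 min.

4.15 min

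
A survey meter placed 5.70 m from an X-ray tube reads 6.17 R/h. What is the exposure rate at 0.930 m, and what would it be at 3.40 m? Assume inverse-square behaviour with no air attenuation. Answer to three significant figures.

232 R/h; 17.3 R/h

Since intensity falls as 1/r²,
At 0.930 m: (5.70/0.930)² = 37.57, so 6.17 × 37.57 = 231.8 R/h
At 3.40 m: (0.930/3.40)² = 0.07482, so 231.8 × 0.07482 = 17.34 R/h.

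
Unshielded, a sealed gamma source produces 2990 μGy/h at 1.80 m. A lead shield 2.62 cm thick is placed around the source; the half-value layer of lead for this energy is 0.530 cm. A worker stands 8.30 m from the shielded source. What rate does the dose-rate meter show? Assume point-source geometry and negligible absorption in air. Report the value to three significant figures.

4.57 μGy/h

Distance alone: (1.80/8.30)² = 0.04703, so 2990 × 0.04703 = 140.6 μGy/h.
Shield: 2.62/0.530 = 4.943 half-value layers → attenuation 2^(−4.943) = 0.03251.
Combined: 140.6 × 0.03251 = 4.571 μGy/h.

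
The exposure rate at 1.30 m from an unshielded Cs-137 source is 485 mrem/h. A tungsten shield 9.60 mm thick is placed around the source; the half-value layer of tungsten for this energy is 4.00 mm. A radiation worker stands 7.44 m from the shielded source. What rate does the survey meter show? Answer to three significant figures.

Distance alone: (1.30/7.44)² = 0.03053, so 485 × 0.03053 = 14.81 mrem/h.
Shield: 9.60/4.00 = 2.400 half-value layers → attenuation 2^(−2.400) = 0.1895.
Combined: 14.81 × 0.1895 = 2.806 mrem/h.

2.81 mrem/h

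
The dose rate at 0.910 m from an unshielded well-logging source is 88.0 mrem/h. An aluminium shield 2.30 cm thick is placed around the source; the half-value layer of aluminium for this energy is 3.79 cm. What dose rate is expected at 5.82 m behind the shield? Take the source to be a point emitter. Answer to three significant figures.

Distance alone: (0.910/5.82)² = 0.02445, so 88.0 × 0.02445 = 2.152 mrem/h.
Shield: 2.30/3.79 = 0.6069 half-value layers → attenuation 2^(−0.6069) = 0.6566.
Combined: 2.152 × 0.6566 = 1.413 mrem/h.

1.41 mrem/h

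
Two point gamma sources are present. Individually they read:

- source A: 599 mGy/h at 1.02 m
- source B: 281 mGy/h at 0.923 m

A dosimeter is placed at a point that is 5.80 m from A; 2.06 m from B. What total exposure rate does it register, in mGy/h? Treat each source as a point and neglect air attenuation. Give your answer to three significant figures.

By superposition, sum each source's inverse-square contribution:
A: 599 × (1.02/5.80)² = 18.53 mGy/h
B: 281 × (0.923/2.06)² = 56.41 mGy/h
Total = 18.53 + 56.41 = 74.94 mGy/h.

74.9 mGy/h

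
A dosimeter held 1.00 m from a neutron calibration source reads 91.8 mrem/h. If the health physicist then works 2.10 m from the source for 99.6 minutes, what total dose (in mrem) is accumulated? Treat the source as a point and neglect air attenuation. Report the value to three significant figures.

34.6 mrem

Using I₁d₁² = I₂d₂², rate at 2.10 m:
91.8 × (1.00/2.10)² = 91.8 × 0.2268 = 20.82 mrem/h.
Dose = rate × time = 20.82 mrem/h × 1.660 h = 34.56 mrem.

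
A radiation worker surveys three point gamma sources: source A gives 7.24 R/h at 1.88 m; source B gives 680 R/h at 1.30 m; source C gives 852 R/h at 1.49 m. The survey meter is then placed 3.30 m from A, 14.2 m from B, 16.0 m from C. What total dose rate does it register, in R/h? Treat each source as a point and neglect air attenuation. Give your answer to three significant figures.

Each source contributes Iᵢ·(dᵢ/rᵢ)²; contributions add.
A: 7.24 × (1.88/3.30)² = 2.350 R/h
B: 680 × (1.30/14.2)² = 5.699 R/h
C: 852 × (1.49/16.0)² = 7.389 R/h
Total = 2.350 + 5.699 + 7.389 = 15.44 R/h.

15.4 R/h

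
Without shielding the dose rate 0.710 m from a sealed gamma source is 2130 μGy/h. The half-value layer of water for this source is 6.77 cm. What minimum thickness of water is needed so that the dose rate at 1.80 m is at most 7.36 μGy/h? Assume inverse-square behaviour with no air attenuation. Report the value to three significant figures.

At 1.80 m, distance alone gives 2130 × (0.710/1.80)² = 2130 × 0.1556 = 331.4 μGy/h.
Further attenuation needed: 331.4/7.36 = 45.03.
n = log₂(45.03) = 5.493 half-value layers.
Thickness = 5.493 × 6.77 cm = 37.19 cm.

37.2 cm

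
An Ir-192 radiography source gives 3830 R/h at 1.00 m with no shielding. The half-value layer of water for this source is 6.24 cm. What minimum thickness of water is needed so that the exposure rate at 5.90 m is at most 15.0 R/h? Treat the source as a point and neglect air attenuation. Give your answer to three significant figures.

17.9 cm

At 5.90 m, distance alone gives (1.00/5.90)² = 0.02873, so 3830 × 0.02873 = 110.0 R/h.
Further attenuation needed: 110.0/15.0 = 7.333.
n = log₂(7.333) = 2.874 half-value layers.
Thickness = 2.874 × 6.24 cm = 17.93 cm.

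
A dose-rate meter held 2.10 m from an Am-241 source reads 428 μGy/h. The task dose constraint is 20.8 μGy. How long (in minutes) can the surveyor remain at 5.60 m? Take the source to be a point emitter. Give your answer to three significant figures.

20.7 min

By the inverse-square law, rate at 5.60 m:
428 × (2.10/5.60)² = 428 × 0.1406 = 60.18 μGy/h.
Stay time = 20.8 μGy ÷ 60.18 μGy/h = 0.3456 h = 20.74 min.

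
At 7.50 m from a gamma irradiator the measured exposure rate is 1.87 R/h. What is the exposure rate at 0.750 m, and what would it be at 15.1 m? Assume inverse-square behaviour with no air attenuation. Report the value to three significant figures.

Applying the 1/r² law,
At 0.750 m: (7.50/0.750)² = 100.0, so 1.87 × 100.0 = 187.0 R/h
At 15.1 m: (0.750/15.1)² = 0.002467, so 187.0 × 0.002467 = 0.4613 R/h.

187 R/h; 0.461 R/h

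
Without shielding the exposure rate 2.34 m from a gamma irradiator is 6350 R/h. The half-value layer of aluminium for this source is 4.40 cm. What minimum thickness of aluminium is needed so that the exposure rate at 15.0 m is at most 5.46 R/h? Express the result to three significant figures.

21.2 cm

At 15.0 m, distance alone gives (2.34/15.0)² = 0.02434, so 6350 × 0.02434 = 154.6 R/h.
Further attenuation needed: 154.6/5.46 = 28.32.
n = log₂(28.32) = 4.824 half-value layers.
Thickness = 4.824 × 4.40 cm = 21.23 cm.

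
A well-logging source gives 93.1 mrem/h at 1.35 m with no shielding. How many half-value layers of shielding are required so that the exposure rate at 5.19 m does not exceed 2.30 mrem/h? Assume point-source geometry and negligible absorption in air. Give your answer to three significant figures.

1.45 half-value layers

At 5.19 m, distance alone gives 93.1 × (1.35/5.19)² = 93.1 × 0.06766 = 6.299 mrem/h.
Further attenuation needed: 6.299/2.30 = 2.739.
n = log₂(2.739) = 1.454 half-value layers.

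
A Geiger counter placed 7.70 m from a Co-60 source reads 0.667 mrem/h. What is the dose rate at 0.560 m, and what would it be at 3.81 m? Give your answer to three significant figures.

126 mrem/h; 2.72 mrem/h

Applying the 1/r² law,
At 0.560 m: 0.667 × (7.70/0.560)² = 0.667 × 189.1 = 126.1 mrem/h
At 3.81 m: (0.560/3.81)² = 0.02160, so 126.1 × 0.02160 = 2.724 mrem/h.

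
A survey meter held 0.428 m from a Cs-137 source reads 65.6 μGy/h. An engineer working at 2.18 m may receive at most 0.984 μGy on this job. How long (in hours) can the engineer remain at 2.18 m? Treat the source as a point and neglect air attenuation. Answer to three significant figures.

Since intensity falls as 1/r², rate at 2.18 m:
(0.428/2.18)² = 0.03855, so 65.6 × 0.03855 = 2.529 μGy/h.
Stay time = 0.984 μGy ÷ 2.529 μGy/h = 0.3891 h.

0.389 h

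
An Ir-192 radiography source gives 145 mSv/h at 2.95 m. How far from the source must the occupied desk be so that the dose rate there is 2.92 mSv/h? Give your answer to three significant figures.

Applying the 1/r² law, d₂ = d₁·√(I₁/I₂).
I₁/I₂ = 145/2.92 = 49.66, so d₂ = 2.95 × √49.66 = 20.79 m.

20.8 m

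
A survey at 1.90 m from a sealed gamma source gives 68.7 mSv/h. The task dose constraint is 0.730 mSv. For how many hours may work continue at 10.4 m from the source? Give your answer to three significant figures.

By the inverse-square law, rate at 10.4 m:
68.7 × (1.90/10.4)² = 68.7 × 0.03338 = 2.293 mSv/h.
Stay time = 0.730 mSv ÷ 2.293 mSv/h = 0.3184 h.

0.318 h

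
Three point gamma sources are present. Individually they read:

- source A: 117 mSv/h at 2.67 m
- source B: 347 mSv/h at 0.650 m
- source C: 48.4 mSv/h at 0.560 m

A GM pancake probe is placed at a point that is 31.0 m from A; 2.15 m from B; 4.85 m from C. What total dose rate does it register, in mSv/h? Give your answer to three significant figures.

Each source contributes Iᵢ·(dᵢ/rᵢ)²; contributions add.
A: 117 × (2.67/31.0)² = 0.8679 mSv/h
B: 347 × (0.650/2.15)² = 31.72 mSv/h
C: 48.4 × (0.560/4.85)² = 0.6453 mSv/h
Total = 0.8679 + 31.72 + 0.6453 = 33.23 mSv/h.

33.2 mSv/h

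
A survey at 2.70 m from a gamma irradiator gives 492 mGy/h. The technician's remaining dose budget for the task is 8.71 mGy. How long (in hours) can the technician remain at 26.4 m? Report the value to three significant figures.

Since intensity falls as 1/r², rate at 26.4 m:
(2.70/26.4)² = 0.01046, so 492 × 0.01046 = 5.146 mGy/h.
Stay time = 8.71 mGy ÷ 5.146 mGy/h = 1.693 h.

1.69 h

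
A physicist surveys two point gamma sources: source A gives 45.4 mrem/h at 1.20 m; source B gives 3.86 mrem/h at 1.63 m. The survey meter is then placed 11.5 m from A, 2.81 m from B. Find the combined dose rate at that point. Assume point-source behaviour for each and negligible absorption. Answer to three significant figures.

By superposition, sum each source's inverse-square contribution:
A: 45.4 × (1.20/11.5)² = 0.4943 mrem/h
B: 3.86 × (1.63/2.81)² = 1.299 mrem/h
Total = 0.4943 + 1.299 = 1.793 mrem/h.

1.79 mrem/h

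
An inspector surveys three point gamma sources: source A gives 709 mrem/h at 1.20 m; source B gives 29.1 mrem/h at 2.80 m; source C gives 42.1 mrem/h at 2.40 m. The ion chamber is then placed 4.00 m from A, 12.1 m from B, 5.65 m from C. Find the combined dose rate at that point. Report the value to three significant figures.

73.0 mrem/h

Each source contributes Iᵢ·(dᵢ/rᵢ)²; contributions add.
A: 709 × (1.20/4.00)² = 63.81 mrem/h
B: 29.1 × (2.80/12.1)² = 1.558 mrem/h
C: 42.1 × (2.40/5.65)² = 7.596 mrem/h
Total = 63.81 + 1.558 + 7.596 = 72.96 mrem/h.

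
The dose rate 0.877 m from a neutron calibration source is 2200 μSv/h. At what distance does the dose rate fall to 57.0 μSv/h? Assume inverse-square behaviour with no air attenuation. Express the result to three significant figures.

5.45 m

Applying the 1/r² law, d₂ = d₁·√(I₁/I₂).
I₁/I₂ = 2200/57.0 = 38.60, so d₂ = 0.877 × √38.60 = 5.449 m.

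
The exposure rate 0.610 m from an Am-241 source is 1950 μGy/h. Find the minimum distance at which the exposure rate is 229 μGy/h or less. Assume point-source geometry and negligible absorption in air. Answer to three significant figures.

Intensity scales as (d₁/d₂)², so d₂ = d₁·√(I₁/I₂).
I₁/I₂ = 1950/229 = 8.515, so d₂ = 0.610 × √8.515 = 1.780 m.

1.78 m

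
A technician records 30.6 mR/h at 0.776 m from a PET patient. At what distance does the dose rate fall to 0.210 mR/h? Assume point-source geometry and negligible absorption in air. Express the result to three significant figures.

9.37 m

Since intensity falls as 1/r², d₂ = d₁·√(I₁/I₂).
I₁/I₂ = 30.6/0.210 = 145.7, so d₂ = 0.776 × √145.7 = 9.367 m.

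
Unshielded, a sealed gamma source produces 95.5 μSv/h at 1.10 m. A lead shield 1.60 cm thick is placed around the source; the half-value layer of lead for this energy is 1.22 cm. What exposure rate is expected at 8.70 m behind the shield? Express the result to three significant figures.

0.615 μSv/h

Distance alone: (1.10/8.70)² = 0.01599, so 95.5 × 0.01599 = 1.527 μSv/h.
Shield: 1.60/1.22 = 1.311 half-value layers → attenuation 2^(−1.311) = 0.4030.
Combined: 1.527 × 0.4030 = 0.6154 μSv/h.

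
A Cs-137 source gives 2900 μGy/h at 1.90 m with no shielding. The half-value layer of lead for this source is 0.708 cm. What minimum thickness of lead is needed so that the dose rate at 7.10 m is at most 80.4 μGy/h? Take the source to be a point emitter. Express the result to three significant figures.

0.969 cm

At 7.10 m, distance alone gives 2900 × (1.90/7.10)² = 2900 × 0.07161 = 207.7 μGy/h.
Further attenuation needed: 207.7/80.4 = 2.583.
n = log₂(2.583) = 1.369 half-value layers.
Thickness = 1.369 × 0.708 cm = 0.9693 cm.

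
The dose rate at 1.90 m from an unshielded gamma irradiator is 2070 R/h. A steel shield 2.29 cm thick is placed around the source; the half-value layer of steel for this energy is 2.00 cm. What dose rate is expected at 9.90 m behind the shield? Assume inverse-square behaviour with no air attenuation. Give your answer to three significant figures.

34.5 R/h

Distance alone: (1.90/9.90)² = 0.03683, so 2070 × 0.03683 = 76.24 R/h.
Shield: 2.29/2.00 = 1.145 half-value layers → attenuation 2^(−1.145) = 0.4522.
Combined: 76.24 × 0.4522 = 34.48 R/h.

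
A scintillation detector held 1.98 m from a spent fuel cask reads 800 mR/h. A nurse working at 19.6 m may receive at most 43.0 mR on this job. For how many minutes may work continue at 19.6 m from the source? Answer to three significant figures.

316 min

Since intensity falls as 1/r², rate at 19.6 m:
800 × (1.98/19.6)² = 800 × 0.01021 = 8.168 mR/h.
Stay time = 43.0 mR ÷ 8.168 mR/h = 5.264 h = 315.8 min.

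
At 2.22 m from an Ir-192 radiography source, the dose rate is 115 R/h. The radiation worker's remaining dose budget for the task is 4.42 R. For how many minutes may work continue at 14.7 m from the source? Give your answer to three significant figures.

101 min

Intensity scales as (d₁/d₂)², so rate at 14.7 m:
(2.22/14.7)² = 0.02281, so 115 × 0.02281 = 2.623 R/h.
Stay time = 4.42 R ÷ 2.623 R/h = 1.685 h = 101.1 min.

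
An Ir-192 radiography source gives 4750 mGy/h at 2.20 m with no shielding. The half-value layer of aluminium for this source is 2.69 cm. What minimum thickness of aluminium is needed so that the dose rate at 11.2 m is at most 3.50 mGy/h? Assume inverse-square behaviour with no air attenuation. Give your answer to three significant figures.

At 11.2 m, distance alone gives 4750 × (2.20/11.2)² = 4750 × 0.03858 = 183.3 mGy/h.
Further attenuation needed: 183.3/3.50 = 52.37.
n = log₂(52.37) = 5.711 half-value layers.
Thickness = 5.711 × 2.69 cm = 15.36 cm.

15.4 cm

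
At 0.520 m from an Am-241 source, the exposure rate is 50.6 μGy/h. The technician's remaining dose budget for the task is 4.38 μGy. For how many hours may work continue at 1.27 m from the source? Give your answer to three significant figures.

Applying the 1/r² law, rate at 1.27 m:
(0.520/1.27)² = 0.1676, so 50.6 × 0.1676 = 8.481 μGy/h.
Stay time = 4.38 μGy ÷ 8.481 μGy/h = 0.5164 h.

0.516 h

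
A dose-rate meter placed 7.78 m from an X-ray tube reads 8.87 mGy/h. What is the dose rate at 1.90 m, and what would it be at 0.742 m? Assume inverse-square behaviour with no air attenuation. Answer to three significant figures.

149 mGy/h; 975 mGy/h

By the inverse-square law,
At 1.90 m: 8.87 × (7.78/1.90)² = 8.87 × 16.77 = 148.7 mGy/h
At 0.742 m: (1.90/0.742)² = 6.557, so 148.7 × 6.557 = 975.0 mGy/h.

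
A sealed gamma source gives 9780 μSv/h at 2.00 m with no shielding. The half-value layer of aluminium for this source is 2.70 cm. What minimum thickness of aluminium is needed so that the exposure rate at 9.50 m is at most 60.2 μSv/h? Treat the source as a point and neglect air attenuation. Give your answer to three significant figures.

7.69 cm

At 9.50 m, distance alone gives (2.00/9.50)² = 0.04432, so 9780 × 0.04432 = 433.4 μSv/h.
Further attenuation needed: 433.4/60.2 = 7.199.
n = log₂(7.199) = 2.848 half-value layers.
Thickness = 2.848 × 2.70 cm = 7.690 cm.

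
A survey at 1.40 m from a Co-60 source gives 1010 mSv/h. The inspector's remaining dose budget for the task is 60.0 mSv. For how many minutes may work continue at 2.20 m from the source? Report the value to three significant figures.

8.80 min

Using I₁d₁² = I₂d₂², rate at 2.20 m:
1010 × (1.40/2.20)² = 1010 × 0.4050 = 409.1 mSv/h.
Stay time = 60.0 mSv ÷ 409.1 mSv/h = 0.1467 h = 8.802 min.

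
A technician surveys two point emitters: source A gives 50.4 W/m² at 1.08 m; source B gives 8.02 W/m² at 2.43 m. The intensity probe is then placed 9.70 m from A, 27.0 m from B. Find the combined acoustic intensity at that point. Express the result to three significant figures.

Each source contributes Iᵢ·(dᵢ/rᵢ)²; contributions add.
A: 50.4 × (1.08/9.70)² = 0.6248 W/m²
B: 8.02 × (2.43/27.0)² = 0.06496 W/m²
Total = 0.6248 + 0.06496 = 0.6898 W/m².

0.690 W/m²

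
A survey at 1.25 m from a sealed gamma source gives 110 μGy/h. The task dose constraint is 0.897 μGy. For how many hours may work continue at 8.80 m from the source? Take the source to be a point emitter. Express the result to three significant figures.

Using I₁d₁² = I₂d₂², rate at 8.80 m:
110 × (1.25/8.80)² = 110 × 0.02018 = 2.220 μGy/h.
Stay time = 0.897 μGy ÷ 2.220 μGy/h = 0.4041 h.

0.404 h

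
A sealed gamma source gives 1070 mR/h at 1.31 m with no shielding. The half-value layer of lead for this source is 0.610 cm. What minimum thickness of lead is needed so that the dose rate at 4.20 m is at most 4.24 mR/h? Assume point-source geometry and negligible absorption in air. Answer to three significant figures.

At 4.20 m, distance alone gives (1.31/4.20)² = 0.09728, so 1070 × 0.09728 = 104.1 mR/h.
Further attenuation needed: 104.1/4.24 = 24.55.
n = log₂(24.55) = 4.618 half-value layers.
Thickness = 4.618 × 0.610 cm = 2.817 cm.

2.82 cm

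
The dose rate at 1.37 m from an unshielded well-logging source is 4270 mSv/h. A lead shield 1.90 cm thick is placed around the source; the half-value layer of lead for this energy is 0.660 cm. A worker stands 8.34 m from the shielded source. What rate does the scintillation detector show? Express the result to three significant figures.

15.7 mSv/h

Distance alone: (1.37/8.34)² = 0.02698, so 4270 × 0.02698 = 115.2 mSv/h.
Shield: 1.90/0.660 = 2.879 half-value layers → attenuation 2^(−2.879) = 0.1359.
Combined: 115.2 × 0.1359 = 15.66 mSv/h.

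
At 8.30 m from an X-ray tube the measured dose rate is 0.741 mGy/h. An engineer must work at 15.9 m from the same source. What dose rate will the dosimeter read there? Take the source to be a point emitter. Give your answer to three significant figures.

0.202 mGy/h

Using I₁d₁² = I₂d₂², scaling from 8.30 m to 15.9 m:
0.741 × (8.30/15.9)² = 0.741 × 0.2725 = 0.2019 mGy/h.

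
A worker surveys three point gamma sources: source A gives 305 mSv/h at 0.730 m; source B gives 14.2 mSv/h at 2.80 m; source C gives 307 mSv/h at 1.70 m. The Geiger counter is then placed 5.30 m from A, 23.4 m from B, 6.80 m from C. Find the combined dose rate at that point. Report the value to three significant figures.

25.2 mSv/h

By superposition, sum each source's inverse-square contribution:
A: 305 × (0.730/5.30)² = 5.786 mSv/h
B: 14.2 × (2.80/23.4)² = 0.2033 mSv/h
C: 307 × (1.70/6.80)² = 19.19 mSv/h
Total = 5.786 + 0.2033 + 19.19 = 25.18 mSv/h.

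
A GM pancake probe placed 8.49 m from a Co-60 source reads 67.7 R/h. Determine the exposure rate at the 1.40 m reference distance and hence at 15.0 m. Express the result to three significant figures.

Using I₁d₁² = I₂d₂²,
At 1.40 m: 67.7 × (8.49/1.40)² = 67.7 × 36.78 = 2490 R/h
At 15.0 m: (1.40/15.0)² = 0.008711, so 2490 × 0.008711 = 21.69 R/h.

2490 R/h; 21.7 R/h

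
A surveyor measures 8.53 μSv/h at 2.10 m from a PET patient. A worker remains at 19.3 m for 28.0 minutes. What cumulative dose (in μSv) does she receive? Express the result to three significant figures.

Since intensity falls as 1/r², rate at 19.3 m:
8.53 × (2.10/19.3)² = 8.53 × 0.01184 = 0.1010 μSv/h.
Dose = rate × time = 0.1010 μSv/h × 0.4667 h = 0.04714 μSv.

0.0471 μSv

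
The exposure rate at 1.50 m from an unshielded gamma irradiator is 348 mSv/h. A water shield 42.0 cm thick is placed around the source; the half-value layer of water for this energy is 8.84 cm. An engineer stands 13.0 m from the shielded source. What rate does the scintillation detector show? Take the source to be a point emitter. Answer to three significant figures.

0.172 mSv/h

Distance alone: 348 × (1.50/13.0)² = 348 × 0.01331 = 4.632 mSv/h.
Shield: 42.0/8.84 = 4.751 half-value layers → attenuation 2^(−4.751) = 0.03714.
Combined: 4.632 × 0.03714 = 0.1720 mSv/h.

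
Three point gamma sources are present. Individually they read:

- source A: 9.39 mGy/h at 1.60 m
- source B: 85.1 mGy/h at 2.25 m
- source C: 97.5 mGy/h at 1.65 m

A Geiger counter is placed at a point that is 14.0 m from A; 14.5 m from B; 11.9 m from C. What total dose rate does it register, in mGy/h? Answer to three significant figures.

4.05 mGy/h

Each source contributes Iᵢ·(dᵢ/rᵢ)²; contributions add.
A: 9.39 × (1.60/14.0)² = 0.1226 mGy/h
B: 85.1 × (2.25/14.5)² = 2.049 mGy/h
C: 97.5 × (1.65/11.9)² = 1.874 mGy/h
Total = 0.1226 + 2.049 + 1.874 = 4.046 mGy/h.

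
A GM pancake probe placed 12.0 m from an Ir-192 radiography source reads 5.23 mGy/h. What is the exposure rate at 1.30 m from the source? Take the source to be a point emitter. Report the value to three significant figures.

446 mGy/h

Intensity scales as (d₁/d₂)², so scaling from 12.0 m to 1.30 m:
5.23 × (12.0/1.30)² = 5.23 × 85.21 = 445.6 mGy/h.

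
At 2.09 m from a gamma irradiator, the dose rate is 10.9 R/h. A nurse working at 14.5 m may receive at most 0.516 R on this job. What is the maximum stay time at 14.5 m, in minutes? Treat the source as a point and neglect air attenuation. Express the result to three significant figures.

Applying the 1/r² law, rate at 14.5 m:
(2.09/14.5)² = 0.02078, so 10.9 × 0.02078 = 0.2265 R/h.
Stay time = 0.516 R ÷ 0.2265 R/h = 2.278 h = 136.7 min.

137 min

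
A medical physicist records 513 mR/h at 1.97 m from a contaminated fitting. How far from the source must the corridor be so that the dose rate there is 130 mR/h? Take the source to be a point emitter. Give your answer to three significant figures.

Intensity scales as (d₁/d₂)², so d₂ = d₁·√(I₁/I₂).
I₁/I₂ = 513/130 = 3.946, so d₂ = 1.97 × √3.946 = 3.913 m.

3.91 m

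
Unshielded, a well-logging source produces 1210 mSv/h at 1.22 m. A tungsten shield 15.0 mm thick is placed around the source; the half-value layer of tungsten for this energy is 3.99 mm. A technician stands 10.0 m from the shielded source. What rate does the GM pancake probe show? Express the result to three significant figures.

Distance alone: (1.22/10.0)² = 0.01488, so 1210 × 0.01488 = 18.00 mSv/h.
Shield: 15.0/3.99 = 3.759 half-value layers → attenuation 2^(−3.759) = 0.07386.
Combined: 18.00 × 0.07386 = 1.329 mSv/h.

1.33 mSv/h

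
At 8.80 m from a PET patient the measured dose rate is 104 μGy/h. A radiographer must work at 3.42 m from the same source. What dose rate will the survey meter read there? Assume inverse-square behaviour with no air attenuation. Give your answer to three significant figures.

Using I₁d₁² = I₂d₂², scaling from 8.80 m to 3.42 m:
104 × (8.80/3.42)² = 104 × 6.621 = 688.6 μGy/h.

689 μGy/h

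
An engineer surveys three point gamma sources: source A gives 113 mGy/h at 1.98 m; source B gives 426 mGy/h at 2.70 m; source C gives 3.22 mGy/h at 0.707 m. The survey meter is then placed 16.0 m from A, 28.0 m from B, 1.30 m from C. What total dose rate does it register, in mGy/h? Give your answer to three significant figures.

6.64 mGy/h

By superposition, sum each source's inverse-square contribution:
A: 113 × (1.98/16.0)² = 1.730 mGy/h
B: 426 × (2.70/28.0)² = 3.961 mGy/h
C: 3.22 × (0.707/1.30)² = 0.9524 mGy/h
Total = 1.730 + 3.961 + 0.9524 = 6.643 mGy/h.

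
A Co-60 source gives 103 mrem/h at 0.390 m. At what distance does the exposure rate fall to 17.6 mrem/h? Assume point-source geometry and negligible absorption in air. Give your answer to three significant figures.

0.943 m

Since intensity falls as 1/r², d₂ = d₁·√(I₁/I₂).
I₁/I₂ = 103/17.6 = 5.852, so d₂ = 0.390 × √5.852 = 0.9434 m.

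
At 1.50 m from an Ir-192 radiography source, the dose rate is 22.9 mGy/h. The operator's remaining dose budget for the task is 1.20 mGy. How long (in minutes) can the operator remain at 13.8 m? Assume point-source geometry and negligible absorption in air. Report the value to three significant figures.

Since intensity falls as 1/r², rate at 13.8 m:
(1.50/13.8)² = 0.01181, so 22.9 × 0.01181 = 0.2704 mGy/h.
Stay time = 1.20 mGy ÷ 0.2704 mGy/h = 4.438 h = 266.3 min.

266 min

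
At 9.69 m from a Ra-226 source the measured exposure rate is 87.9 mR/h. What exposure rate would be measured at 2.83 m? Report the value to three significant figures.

1030 mR/h

By the inverse-square law, scaling from 9.69 m to 2.83 m:
87.9 × (9.69/2.83)² = 87.9 × 11.72 = 1030 mR/h.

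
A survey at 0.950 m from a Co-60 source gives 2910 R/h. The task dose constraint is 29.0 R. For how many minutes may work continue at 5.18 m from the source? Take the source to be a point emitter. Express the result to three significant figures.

17.8 min

By the inverse-square law, rate at 5.18 m:
(0.950/5.18)² = 0.03363, so 2910 × 0.03363 = 97.86 R/h.
Stay time = 29.0 R ÷ 97.86 R/h = 0.2963 h = 17.78 min.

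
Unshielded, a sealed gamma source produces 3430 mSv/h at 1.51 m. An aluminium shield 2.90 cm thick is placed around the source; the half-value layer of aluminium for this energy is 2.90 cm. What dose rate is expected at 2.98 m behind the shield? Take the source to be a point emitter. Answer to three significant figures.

440 mSv/h

Distance alone: (1.51/2.98)² = 0.2568, so 3430 × 0.2568 = 880.8 mSv/h.
Shield: 2.90/2.90 = 1.000 half-value layers → attenuation 2^(−1.000) = 0.5000.
Combined: 880.8 × 0.5000 = 440.4 mSv/h.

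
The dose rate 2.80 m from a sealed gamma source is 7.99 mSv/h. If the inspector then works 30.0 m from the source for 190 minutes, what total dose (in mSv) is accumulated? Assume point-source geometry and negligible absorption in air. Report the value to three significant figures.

0.220 mSv

By the inverse-square law, rate at 30.0 m:
7.99 × (2.80/30.0)² = 7.99 × 0.008711 = 0.06960 mSv/h.
Dose = rate × time = 0.06960 mSv/h × 3.167 h = 0.2204 mSv.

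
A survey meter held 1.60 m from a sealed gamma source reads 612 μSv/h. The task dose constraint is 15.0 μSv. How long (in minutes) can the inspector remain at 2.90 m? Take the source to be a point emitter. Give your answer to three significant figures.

4.83 min

By the inverse-square law, rate at 2.90 m:
(1.60/2.90)² = 0.3044, so 612 × 0.3044 = 186.3 μSv/h.
Stay time = 15.0 μSv ÷ 186.3 μSv/h = 0.08052 h = 4.831 min.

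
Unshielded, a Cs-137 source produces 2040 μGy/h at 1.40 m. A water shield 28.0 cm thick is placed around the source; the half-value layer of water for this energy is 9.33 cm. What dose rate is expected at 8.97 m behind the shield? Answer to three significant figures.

6.21 μGy/h

Distance alone: 2040 × (1.40/8.97)² = 2040 × 0.02436 = 49.69 μGy/h.
Shield: 28.0/9.33 = 3.001 half-value layers → attenuation 2^(−3.001) = 0.1249.
Combined: 49.69 × 0.1249 = 6.206 μGy/h.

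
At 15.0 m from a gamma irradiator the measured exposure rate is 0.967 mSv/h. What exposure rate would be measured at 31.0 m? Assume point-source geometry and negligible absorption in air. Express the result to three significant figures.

0.226 mSv/h

Applying the 1/r² law, scaling from 15.0 m to 31.0 m:
0.967 × (15.0/31.0)² = 0.967 × 0.2341 = 0.2264 mSv/h.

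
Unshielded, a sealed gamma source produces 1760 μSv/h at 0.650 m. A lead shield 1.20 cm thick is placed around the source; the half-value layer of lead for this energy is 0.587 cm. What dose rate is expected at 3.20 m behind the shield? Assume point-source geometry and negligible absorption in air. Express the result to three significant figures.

17.6 μSv/h

Distance alone: 1760 × (0.650/3.20)² = 1760 × 0.04126 = 72.62 μSv/h.
Shield: 1.20/0.587 = 2.044 half-value layers → attenuation 2^(−2.044) = 0.2425.
Combined: 72.62 × 0.2425 = 17.61 μSv/h.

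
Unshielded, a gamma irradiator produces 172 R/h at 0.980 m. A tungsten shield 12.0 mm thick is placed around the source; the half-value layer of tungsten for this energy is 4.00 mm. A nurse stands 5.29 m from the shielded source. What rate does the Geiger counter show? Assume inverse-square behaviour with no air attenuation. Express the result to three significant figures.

0.738 R/h

Distance alone: (0.980/5.29)² = 0.03432, so 172 × 0.03432 = 5.903 R/h.
Shield: 12.0/4.00 = 3.000 half-value layers → attenuation 2^(−3.000) = 0.1250.
Combined: 5.903 × 0.1250 = 0.7379 R/h.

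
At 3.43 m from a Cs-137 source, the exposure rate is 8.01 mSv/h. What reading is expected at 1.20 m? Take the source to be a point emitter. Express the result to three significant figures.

65.4 mSv/h

By the inverse-square law, the rate at 1.20 m is
(3.43/1.20)² = 8.170, so 8.01 × 8.170 = 65.44 mSv/h.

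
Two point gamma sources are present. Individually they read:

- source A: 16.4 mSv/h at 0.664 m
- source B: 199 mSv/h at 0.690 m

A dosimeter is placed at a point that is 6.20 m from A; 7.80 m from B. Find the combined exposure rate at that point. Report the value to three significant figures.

1.75 mSv/h

Each source contributes Iᵢ·(dᵢ/rᵢ)²; contributions add.
A: 16.4 × (0.664/6.20)² = 0.1881 mSv/h
B: 199 × (0.690/7.80)² = 1.557 mSv/h
Total = 0.1881 + 1.557 = 1.745 mSv/h.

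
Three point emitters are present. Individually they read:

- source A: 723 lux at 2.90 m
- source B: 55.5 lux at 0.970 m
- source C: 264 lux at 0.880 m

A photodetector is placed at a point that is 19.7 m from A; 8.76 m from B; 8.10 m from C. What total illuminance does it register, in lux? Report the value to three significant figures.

By superposition, sum each source's inverse-square contribution:
A: 723 × (2.90/19.7)² = 15.67 lux
B: 55.5 × (0.970/8.76)² = 0.6805 lux
C: 264 × (0.880/8.10)² = 3.116 lux
Total = 15.67 + 0.6805 + 3.116 = 19.47 lux.

19.5 lux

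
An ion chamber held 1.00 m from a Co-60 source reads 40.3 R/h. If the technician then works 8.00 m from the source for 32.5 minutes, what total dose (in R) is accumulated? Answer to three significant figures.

Applying the 1/r² law, rate at 8.00 m:
(1.00/8.00)² = 0.01562, so 40.3 × 0.01562 = 0.6295 R/h.
Dose = rate × time = 0.6295 R/h × 0.5417 h = 0.3410 R.

0.341 R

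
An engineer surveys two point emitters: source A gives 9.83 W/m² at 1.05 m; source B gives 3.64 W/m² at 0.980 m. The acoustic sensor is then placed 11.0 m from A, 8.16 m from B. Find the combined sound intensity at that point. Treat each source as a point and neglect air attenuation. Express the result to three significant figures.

0.142 W/m²

Each source contributes Iᵢ·(dᵢ/rᵢ)²; contributions add.
A: 9.83 × (1.05/11.0)² = 0.08957 W/m²
B: 3.64 × (0.980/8.16)² = 0.05250 W/m²
Total = 0.08957 + 0.05250 = 0.1421 W/m².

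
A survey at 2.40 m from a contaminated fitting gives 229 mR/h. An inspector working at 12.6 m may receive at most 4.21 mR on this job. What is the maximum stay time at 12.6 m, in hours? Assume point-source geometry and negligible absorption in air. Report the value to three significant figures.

0.507 h

Using I₁d₁² = I₂d₂², rate at 12.6 m:
229 × (2.40/12.6)² = 229 × 0.03628 = 8.308 mR/h.
Stay time = 4.21 mR ÷ 8.308 mR/h = 0.5067 h.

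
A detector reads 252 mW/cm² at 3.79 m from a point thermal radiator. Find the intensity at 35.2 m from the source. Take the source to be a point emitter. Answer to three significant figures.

2.92 mW/cm²

Using I₁d₁² = I₂d₂², the rate at 35.2 m is
(3.79/35.2)² = 0.01159, so 252 × 0.01159 = 2.921 mW/cm².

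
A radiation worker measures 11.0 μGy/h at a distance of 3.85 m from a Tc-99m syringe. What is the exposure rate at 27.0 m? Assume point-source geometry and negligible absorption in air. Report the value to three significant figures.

0.224 μGy/h

Applying the 1/r² law, the rate at 27.0 m is
11.0 × (3.85/27.0)² = 11.0 × 0.02033 = 0.2236 μGy/h.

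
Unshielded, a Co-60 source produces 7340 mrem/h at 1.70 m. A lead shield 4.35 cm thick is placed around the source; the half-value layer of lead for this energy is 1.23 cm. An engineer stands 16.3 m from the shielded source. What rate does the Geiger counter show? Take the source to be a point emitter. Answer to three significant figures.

6.88 mrem/h

Distance alone: 7340 × (1.70/16.3)² = 7340 × 0.01088 = 79.86 mrem/h.
Shield: 4.35/1.23 = 3.537 half-value layers → attenuation 2^(−3.537) = 0.08615.
Combined: 79.86 × 0.08615 = 6.880 mrem/h.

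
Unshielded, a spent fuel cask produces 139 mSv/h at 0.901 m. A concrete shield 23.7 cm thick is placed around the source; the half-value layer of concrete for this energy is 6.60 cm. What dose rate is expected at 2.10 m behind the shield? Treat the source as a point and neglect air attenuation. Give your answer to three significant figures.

2.12 mSv/h

Distance alone: (0.901/2.10)² = 0.1841, so 139 × 0.1841 = 25.59 mSv/h.
Shield: 23.7/6.60 = 3.591 half-value layers → attenuation 2^(−3.591) = 0.08299.
Combined: 25.59 × 0.08299 = 2.124 mSv/h.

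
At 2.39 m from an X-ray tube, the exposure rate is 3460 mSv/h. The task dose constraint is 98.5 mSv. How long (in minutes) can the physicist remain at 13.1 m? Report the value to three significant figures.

Applying the 1/r² law, rate at 13.1 m:
(2.39/13.1)² = 0.03329, so 3460 × 0.03329 = 115.2 mSv/h.
Stay time = 98.5 mSv ÷ 115.2 mSv/h = 0.8550 h = 51.30 min.

51.3 min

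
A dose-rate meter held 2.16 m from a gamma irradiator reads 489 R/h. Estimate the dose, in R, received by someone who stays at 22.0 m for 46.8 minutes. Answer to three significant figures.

Since intensity falls as 1/r², rate at 22.0 m:
489 × (2.16/22.0)² = 489 × 0.009640 = 4.714 R/h.
Dose = rate × time = 4.714 R/h × 0.7800 h = 3.677 R.

3.68 R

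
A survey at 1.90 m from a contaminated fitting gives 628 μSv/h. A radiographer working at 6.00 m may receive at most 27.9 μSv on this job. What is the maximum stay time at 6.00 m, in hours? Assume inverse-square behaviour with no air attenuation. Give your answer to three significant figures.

0.443 h

By the inverse-square law, rate at 6.00 m:
628 × (1.90/6.00)² = 628 × 0.1003 = 62.99 μSv/h.
Stay time = 27.9 μSv ÷ 62.99 μSv/h = 0.4429 h.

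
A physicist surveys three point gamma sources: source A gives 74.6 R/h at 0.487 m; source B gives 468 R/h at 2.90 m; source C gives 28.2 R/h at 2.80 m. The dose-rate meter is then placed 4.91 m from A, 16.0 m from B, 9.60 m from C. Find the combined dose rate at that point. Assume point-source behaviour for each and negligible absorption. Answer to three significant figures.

18.5 R/h

Each source contributes Iᵢ·(dᵢ/rᵢ)²; contributions add.
A: 74.6 × (0.487/4.91)² = 0.7339 R/h
B: 468 × (2.90/16.0)² = 15.37 R/h
C: 28.2 × (2.80/9.60)² = 2.399 R/h
Total = 0.7339 + 15.37 + 2.399 = 18.50 R/h.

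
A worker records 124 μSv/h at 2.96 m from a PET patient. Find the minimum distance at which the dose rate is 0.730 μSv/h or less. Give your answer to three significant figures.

38.6 m

By the inverse-square law, d₂ = d₁·√(I₁/I₂).
I₁/I₂ = 124/0.730 = 169.9, so d₂ = 2.96 × √169.9 = 38.58 m.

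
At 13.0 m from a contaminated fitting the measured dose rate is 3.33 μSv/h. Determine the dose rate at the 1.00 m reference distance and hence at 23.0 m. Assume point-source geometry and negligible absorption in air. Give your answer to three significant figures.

By the inverse-square law,
At 1.00 m: 3.33 × (13.0/1.00)² = 3.33 × 169.0 = 562.8 μSv/h
At 23.0 m: 562.8 × (1.00/23.0)² = 562.8 × 0.001890 = 1.064 μSv/h.

563 μSv/h; 1.06 μSv/h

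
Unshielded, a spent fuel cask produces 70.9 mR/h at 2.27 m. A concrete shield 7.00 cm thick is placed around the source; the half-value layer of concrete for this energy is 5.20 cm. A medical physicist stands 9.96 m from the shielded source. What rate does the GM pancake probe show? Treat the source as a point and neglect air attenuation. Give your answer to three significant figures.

Distance alone: 70.9 × (2.27/9.96)² = 70.9 × 0.05194 = 3.683 mR/h.
Shield: 7.00/5.20 = 1.346 half-value layers → attenuation 2^(−1.346) = 0.3934.
Combined: 3.683 × 0.3934 = 1.449 mR/h.

1.45 mR/h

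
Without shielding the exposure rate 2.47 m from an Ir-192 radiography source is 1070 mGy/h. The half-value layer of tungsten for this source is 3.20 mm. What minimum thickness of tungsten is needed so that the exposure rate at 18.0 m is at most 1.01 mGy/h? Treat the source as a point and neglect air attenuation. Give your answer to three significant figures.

At 18.0 m, distance alone gives 1070 × (2.47/18.0)² = 1070 × 0.01883 = 20.15 mGy/h.
Further attenuation needed: 20.15/1.01 = 19.95.
n = log₂(19.95) = 4.318 half-value layers.
Thickness = 4.318 × 3.20 mm = 13.82 mm.

13.8 mm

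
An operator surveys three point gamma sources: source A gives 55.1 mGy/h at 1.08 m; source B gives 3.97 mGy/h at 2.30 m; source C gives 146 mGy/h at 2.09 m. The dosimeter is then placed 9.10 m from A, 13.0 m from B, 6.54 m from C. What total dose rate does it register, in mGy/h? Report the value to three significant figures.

Each source contributes Iᵢ·(dᵢ/rᵢ)²; contributions add.
A: 55.1 × (1.08/9.10)² = 0.7761 mGy/h
B: 3.97 × (2.30/13.0)² = 0.1243 mGy/h
C: 146 × (2.09/6.54)² = 14.91 mGy/h
Total = 0.7761 + 0.1243 + 14.91 = 15.81 mGy/h.

15.8 mGy/h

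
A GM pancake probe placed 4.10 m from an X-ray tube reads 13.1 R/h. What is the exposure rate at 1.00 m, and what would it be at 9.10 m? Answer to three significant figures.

220 R/h; 2.66 R/h

Using I₁d₁² = I₂d₂²,
At 1.00 m: (4.10/1.00)² = 16.81, so 13.1 × 16.81 = 220.2 R/h
At 9.10 m: (1.00/9.10)² = 0.01208, so 220.2 × 0.01208 = 2.660 R/h.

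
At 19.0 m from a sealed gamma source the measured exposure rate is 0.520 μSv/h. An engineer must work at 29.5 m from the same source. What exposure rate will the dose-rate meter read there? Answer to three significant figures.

Using I₁d₁² = I₂d₂², scaling from 19.0 m to 29.5 m:
(19.0/29.5)² = 0.4148, so 0.520 × 0.4148 = 0.2157 μSv/h.

0.216 μSv/h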